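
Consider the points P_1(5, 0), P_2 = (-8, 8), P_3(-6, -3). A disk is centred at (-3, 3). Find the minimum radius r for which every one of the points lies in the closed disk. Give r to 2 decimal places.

8.54

The required radius is the distance from (-3, 3) to the farthest point.
Squared distances: 73, 50, 45.
Maximum is 73, attained at P_1.
r = √73 ≈ 8.54.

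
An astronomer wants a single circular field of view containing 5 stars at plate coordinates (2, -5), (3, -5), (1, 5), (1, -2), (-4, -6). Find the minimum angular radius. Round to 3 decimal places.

6.051

By Welzl's lemma the MEC is supported by two points (diametrically opposite) or three points (on a circumcircle).
The minimum enclosing circle is determined by three boundary points: (3, -5), (1, 5), (-4, -6).
Their circumcentre is (-43/36, -23/36) with r² = 23725/648.
The farthest remaining point (2, -5) is at distance² 18937/648 ≤ 23725/648.
r = √(23725/648) ≈ 6.051.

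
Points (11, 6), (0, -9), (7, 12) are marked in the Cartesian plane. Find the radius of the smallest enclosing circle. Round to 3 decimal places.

11.068

Call the three points A, B, C in the order given.
Side lengths²: AB² = 346, AC² = 52, BC² = 490.
Since BC² = 490 ≥ 346 + 52 = 398, the angle opposite BC is not acute, so the smallest enclosing circle has BC as diameter.
Centre = midpoint of BC = (3.5, 1.5), r² = 490/4 = 122.5.
r = √(122.5) ≈ 11.068.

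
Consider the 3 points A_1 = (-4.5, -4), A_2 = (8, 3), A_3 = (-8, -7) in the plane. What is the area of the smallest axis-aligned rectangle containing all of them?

x ranges over [-8, 8], width 16.
y ranges over [-7, 3], height 10.
Area = 16 × 10 = 160.

160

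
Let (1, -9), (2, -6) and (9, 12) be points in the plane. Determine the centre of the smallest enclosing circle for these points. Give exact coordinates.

(5, 1.5)

Call the three points A, B, C in the order given.
Side lengths²: AB² = 10, AC² = 505, BC² = 373.
Since AC² = 505 ≥ 373 + 10 = 383, the angle opposite AC is not acute, so the smallest enclosing circle has AC as diameter.
Centre = midpoint of AC = (5, 1.5), r² = 505/4 = 126.25.
Centre = (5, 1.5).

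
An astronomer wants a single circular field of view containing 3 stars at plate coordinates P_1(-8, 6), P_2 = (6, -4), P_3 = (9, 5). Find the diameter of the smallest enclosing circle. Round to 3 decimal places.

17.817

Side lengths²: P_1P_2² = 296, P_1P_3² = 290, P_2P_3² = 90.
Since P_1P_2² = 296 < 290 + 90 = 380, the triangle is acute, so the smallest enclosing circle is the circumcircle.
Circumcentre = (9/26, 75/26), r² = 26825/338.
Diameter = 2r = 2√(26825/338) ≈ 17.817.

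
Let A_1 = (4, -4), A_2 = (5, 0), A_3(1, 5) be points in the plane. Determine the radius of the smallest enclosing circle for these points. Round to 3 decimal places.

4.743

Side lengths²: A_1A_2² = 17, A_1A_3² = 90, A_2A_3² = 41.
Since A_1A_3² = 90 ≥ 41 + 17 = 58, the angle opposite A_1A_3 is not acute, so the smallest enclosing circle has A_1A_3 as diameter.
Centre = midpoint of A_1A_3 = (2.5, 0.5), r² = 90/4 = 22.5.
r = √(22.5) ≈ 4.743.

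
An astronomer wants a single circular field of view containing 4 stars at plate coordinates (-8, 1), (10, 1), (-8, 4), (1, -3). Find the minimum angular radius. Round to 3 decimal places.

9.124

A smallest enclosing disk is always determined by at most three of the input points on its boundary.
The farthest pair is (10, 1)–(-8, 4) with squared distance 333. The circle on this segment as diameter has centre (1, 2.5) and r² = 333/4 = 83.25.
Check (-8, 1): distance² to centre = 83.25 ≤ 83.25, so it lies inside.
All remaining points lie in this disk, and no smaller disk contains both endpoints, so this is the minimum enclosing circle.
r = √(83.25) ≈ 9.124.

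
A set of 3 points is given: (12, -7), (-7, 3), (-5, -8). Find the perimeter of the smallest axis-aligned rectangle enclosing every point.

Width = max x − min x = 12 − (-7) = 19.
Height = max y − min y = 3 − (-8) = 11.
Perimeter = 2(19 + 11) = 60.

60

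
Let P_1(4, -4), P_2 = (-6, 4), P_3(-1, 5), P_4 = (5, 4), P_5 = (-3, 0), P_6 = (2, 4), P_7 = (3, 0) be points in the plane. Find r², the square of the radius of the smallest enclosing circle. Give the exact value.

41.640625

The minimum enclosing circle is determined by three boundary points: P_1, P_2, P_4.
Their circumcentre is (-0.5, 0.625) with r² = 41.640625.
The farthest remaining point P_3 is at distance² 19.390625 ≤ 41.640625.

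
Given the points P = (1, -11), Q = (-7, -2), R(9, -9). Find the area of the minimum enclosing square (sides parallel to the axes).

256

The bounding box has width 16 and height 9.
An axis-aligned square enclosing the set must have side ≥ max(width, height).
So the minimum side is max(16, 9) = 16.
Area = 16² = 256.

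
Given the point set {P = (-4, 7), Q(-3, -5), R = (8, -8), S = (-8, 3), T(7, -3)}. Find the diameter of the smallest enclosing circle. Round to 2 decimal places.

By Welzl's lemma the MEC is supported by two points (diametrically opposite) or three points (on a circumcircle).
The minimum enclosing circle is determined by three boundary points: P, R, S.
Their circumcentre is (11/18, -29/18) with r² = 15457/162.
The farthest remaining point T is at distance² 6925/162 ≤ 15457/162.
Diameter = 2r = 2√(15457/162) ≈ 19.54.

19.54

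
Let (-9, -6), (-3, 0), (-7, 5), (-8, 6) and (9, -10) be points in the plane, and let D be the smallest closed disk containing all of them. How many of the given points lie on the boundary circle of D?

2

By Welzl's lemma the MEC is supported by two points (diametrically opposite) or three points (on a circumcircle).
The farthest pair is (-8, 6)–(9, -10) with squared distance 545. The circle on this segment as diameter has centre (0.5, -2) and r² = 545/4 = 136.25.
Check (-9, -6): distance² to centre = 106.25 ≤ 136.25, so it lies inside.
All remaining points lie in this disk, and no smaller disk contains both endpoints, so this is the minimum enclosing circle.
The points at distance exactly r from the centre are (-8, 6), (9, -10) — 2 points.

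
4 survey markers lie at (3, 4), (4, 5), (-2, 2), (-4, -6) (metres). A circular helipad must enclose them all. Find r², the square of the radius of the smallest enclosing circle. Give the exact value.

46.25

The farthest pair is (4, 5)–(-4, -6) with squared distance 185. The circle on this segment as diameter has centre (0, -0.5) and r² = 185/4 = 46.25.
Check (3, 4): distance² to centre = 29.25 ≤ 46.25, so it lies inside.
All remaining points lie in this disk, and no smaller disk contains both endpoints, so this is the minimum enclosing circle.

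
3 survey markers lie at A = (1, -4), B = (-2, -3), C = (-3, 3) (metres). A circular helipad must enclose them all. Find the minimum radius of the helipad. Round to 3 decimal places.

Side lengths²: AB² = 10, AC² = 65, BC² = 37.
Since AC² = 65 ≥ 37 + 10 = 47, the angle opposite AC is not acute, so the smallest enclosing circle has AC as diameter.
Centre = midpoint of AC = (-1, -0.5), r² = 65/4 = 16.25.
r = √(16.25) ≈ 4.031.

4.031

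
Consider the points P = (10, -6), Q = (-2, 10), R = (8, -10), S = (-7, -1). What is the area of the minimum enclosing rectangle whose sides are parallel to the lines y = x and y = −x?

In coordinates u = x + y, v = x − y the rectangle is axis-aligned; the map (x,y)→(u,v) scales areas by 2.
u-values: 4, 8, -2, -8; range = 8 − (-8) = 16.
v-values: 16, -12, 18, -6; range = 18 − (-12) = 30.
Area = (16 × 30) / 2 = 240.

240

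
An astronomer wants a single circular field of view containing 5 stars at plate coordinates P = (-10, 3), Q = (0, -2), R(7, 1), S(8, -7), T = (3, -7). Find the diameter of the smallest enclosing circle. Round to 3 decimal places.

20.591

The minimum enclosing circle of a finite set is fixed by two of the points (as a diameter) or three (as a circumcircle).
The farthest pair is P–S with squared distance 424. The circle on this segment as diameter has centre (-1, -2) and r² = 424/4 = 106.
Check Q: distance² to centre = 1 ≤ 106, so it lies inside.
All remaining points lie in this disk, and no smaller disk contains both endpoints, so this is the minimum enclosing circle.
Diameter = 2r = 2√106 ≈ 20.591.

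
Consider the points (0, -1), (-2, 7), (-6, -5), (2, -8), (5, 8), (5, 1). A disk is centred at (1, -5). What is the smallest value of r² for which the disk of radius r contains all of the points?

The required radius is the distance from (1, -5) to the farthest point.
Squared distances: 17, 153, 49, 10, 185, 52.
Maximum is 185, attained at (5, 8).

185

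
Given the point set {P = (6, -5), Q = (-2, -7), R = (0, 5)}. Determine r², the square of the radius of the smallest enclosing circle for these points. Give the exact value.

Side lengths²: PQ² = 68, PR² = 136, QR² = 148.
Since QR² = 148 < 136 + 68 = 204, the triangle is acute, so the smallest enclosing circle is the circumcircle.
Circumcentre = (19/23, -30/23), r² = 21386/529.

21386/529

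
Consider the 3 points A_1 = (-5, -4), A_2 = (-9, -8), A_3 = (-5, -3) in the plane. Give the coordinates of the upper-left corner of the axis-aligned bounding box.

x-range [-9, -5], y-range [-8, -3].
The upper-left corner is (-9, -3).

(-9, -3)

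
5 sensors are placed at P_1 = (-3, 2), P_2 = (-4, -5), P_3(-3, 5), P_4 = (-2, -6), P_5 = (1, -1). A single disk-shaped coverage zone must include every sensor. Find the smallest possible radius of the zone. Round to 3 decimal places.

5.523

The minimum enclosing circle of a finite set is fixed by two of the points (as a diameter) or three (as a circumcircle).
The farthest pair is P_3–P_4 with squared distance 122. The circle on this segment as diameter has centre (-2.5, -0.5) and r² = 122/4 = 30.5.
Check P_1: distance² to centre = 6.5 ≤ 30.5, so it lies inside.
All remaining points lie in this disk, and no smaller disk contains both endpoints, so this is the minimum enclosing circle.
r = √(30.5) ≈ 5.523.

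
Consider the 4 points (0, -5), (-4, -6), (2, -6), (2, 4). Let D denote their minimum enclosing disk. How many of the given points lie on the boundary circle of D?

3

A smallest enclosing disk is always determined by at most three of the input points on its boundary.
The farthest pair is (-4, -6)–(2, 4) with squared distance 136. The circle on this segment as diameter has centre (-1, -1) and r² = 136/4 = 34.
Check (0, -5): distance² to centre = 17 ≤ 34, so it lies inside.
All remaining points lie in this disk, and no smaller disk contains both endpoints, so this is the minimum enclosing circle.
The points at distance exactly r from the centre are (-4, -6), (2, -6), (2, 4) — 3 points.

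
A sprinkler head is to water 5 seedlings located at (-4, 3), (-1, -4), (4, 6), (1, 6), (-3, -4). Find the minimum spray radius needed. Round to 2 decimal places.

6.10

By Welzl's lemma the MEC is supported by two points (diametrically opposite) or three points (on a circumcircle).
The farthest pair is (4, 6)–(-3, -4) with squared distance 149. The circle on this segment as diameter has centre (0.5, 1) and r² = 149/4 = 37.25.
Check (-4, 3): distance² to centre = 24.25 ≤ 37.25, so it lies inside.
All remaining points lie in this disk, and no smaller disk contains both endpoints, so this is the minimum enclosing circle.
r = √(37.25) ≈ 6.10.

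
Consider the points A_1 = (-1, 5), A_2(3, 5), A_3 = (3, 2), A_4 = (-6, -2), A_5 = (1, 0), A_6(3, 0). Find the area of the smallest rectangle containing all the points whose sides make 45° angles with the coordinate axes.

72

In coordinates u = x + y, v = x − y the rectangle is axis-aligned; the map (x,y)→(u,v) scales areas by 2.
u-values: 4, 8, 5, -8, 1, 3; range = 8 − (-8) = 16.
v-values: -6, -2, 1, -4, 1, 3; range = 3 − (-6) = 9.
Area = (16 × 9) / 2 = 72.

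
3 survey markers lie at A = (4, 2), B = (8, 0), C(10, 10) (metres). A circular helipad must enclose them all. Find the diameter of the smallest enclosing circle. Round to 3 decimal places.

10.365

Side lengths²: AB² = 20, AC² = 100, BC² = 104.
Since BC² = 104 < 100 + 20 = 120, the triangle is acute, so the smallest enclosing circle is the circumcircle.
Circumcentre = (89/11, 57/11), r² = 3250/121.
Diameter = 2r = 2√(3250/121) ≈ 10.365.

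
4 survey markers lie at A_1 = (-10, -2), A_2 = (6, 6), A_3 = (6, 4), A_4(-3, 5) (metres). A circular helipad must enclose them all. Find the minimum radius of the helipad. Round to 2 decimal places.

A smallest enclosing disk is always determined by at most three of the input points on its boundary.
The farthest pair is A_1–A_2 with squared distance 320. The circle on this segment as diameter has centre (-2, 2) and r² = 320/4 = 80.
Check A_3: distance² to centre = 68 ≤ 80, so it lies inside.
All remaining points lie in this disk, and no smaller disk contains both endpoints, so this is the minimum enclosing circle.
r = √80 ≈ 8.94.

8.94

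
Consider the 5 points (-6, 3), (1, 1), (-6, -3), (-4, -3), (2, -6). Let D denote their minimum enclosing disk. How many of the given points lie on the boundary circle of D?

The farthest pair is (-6, 3)–(2, -6) with squared distance 145. The circle on this segment as diameter has centre (-2, -1.5) and r² = 145/4 = 36.25.
Check (1, 1): distance² to centre = 15.25 ≤ 36.25, so it lies inside.
All remaining points lie in this disk, and no smaller disk contains both endpoints, so this is the minimum enclosing circle.
The points at distance exactly r from the centre are (-6, 3), (2, -6) — 2 points.

2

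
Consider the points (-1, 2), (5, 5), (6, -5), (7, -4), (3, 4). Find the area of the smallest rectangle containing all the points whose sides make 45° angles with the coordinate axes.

63

In coordinates u = x + y, v = x − y the rectangle is axis-aligned; the map (x,y)→(u,v) scales areas by 2.
u-values: 1, 10, 1, 3, 7; range = 10 − 1 = 9.
v-values: -3, 0, 11, 11, -1; range = 11 − (-3) = 14.
Area = (9 × 14) / 2 = 63.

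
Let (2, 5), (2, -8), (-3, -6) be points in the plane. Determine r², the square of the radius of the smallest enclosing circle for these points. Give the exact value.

Call the three points A, B, C in the order given.
Side lengths²: AB² = 169, AC² = 146, BC² = 29.
Since AB² = 169 < 146 + 29 = 175, the triangle is acute, so the smallest enclosing circle is the circumcircle.
Circumcentre = (1.7, -1.5), r² = 42.34.

42.34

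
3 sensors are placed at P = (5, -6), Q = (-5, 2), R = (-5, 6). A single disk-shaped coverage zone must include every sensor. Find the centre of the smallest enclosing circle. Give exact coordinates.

Side lengths²: PQ² = 164, PR² = 244, QR² = 16.
Since PR² = 244 ≥ 164 + 16 = 180, the angle opposite PR is not acute, so the smallest enclosing circle has PR as diameter.
Centre = midpoint of PR = (0, 0), r² = 244/4 = 61.
Centre = (0, 0).

(0, 0)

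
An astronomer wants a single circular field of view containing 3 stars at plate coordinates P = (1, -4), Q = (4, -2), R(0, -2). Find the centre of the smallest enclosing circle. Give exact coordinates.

Side lengths²: PQ² = 13, PR² = 5, QR² = 16.
Since QR² = 16 < 13 + 5 = 18, the triangle is acute, so the smallest enclosing circle is the circumcircle.
Circumcentre = (2, -2.25), r² = 4.0625.
Centre = (2, -2.25).

(2, -2.25)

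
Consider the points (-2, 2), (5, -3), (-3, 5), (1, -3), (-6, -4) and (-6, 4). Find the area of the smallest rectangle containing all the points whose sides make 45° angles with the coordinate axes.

108

In coordinates u = x + y, v = x − y the rectangle is axis-aligned; the map (x,y)→(u,v) scales areas by 2.
u-values: 0, 2, 2, -2, -10, -2; range = 2 − (-10) = 12.
v-values: -4, 8, -8, 4, -2, -10; range = 8 − (-10) = 18.
Area = (12 × 18) / 2 = 108.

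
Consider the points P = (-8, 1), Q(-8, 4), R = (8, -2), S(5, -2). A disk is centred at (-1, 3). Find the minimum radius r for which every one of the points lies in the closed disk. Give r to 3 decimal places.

10.296

The required radius is the distance from (-1, 3) to the farthest point.
Squared distances: 53, 50, 106, 61.
Maximum is 106, attained at R.
r = √106 ≈ 10.296.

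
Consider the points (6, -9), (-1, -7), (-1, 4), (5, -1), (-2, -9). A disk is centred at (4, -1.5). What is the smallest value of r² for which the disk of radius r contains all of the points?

The required radius is the distance from (4, -1.5) to the farthest point.
Squared distances: 60.25, 55.25, 55.25, 1.25, 92.25.
Maximum is 92.25, attained at (-2, -9).

92.25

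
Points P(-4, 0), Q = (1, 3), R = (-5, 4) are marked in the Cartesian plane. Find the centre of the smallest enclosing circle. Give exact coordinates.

Side lengths²: PQ² = 34, PR² = 17, QR² = 37.
Since QR² = 37 < 34 + 17 = 51, the triangle is acute, so the smallest enclosing circle is the circumcircle.
Circumcentre = (-99/46, 119/46), r² = 10693/1058.
Centre = (-99/46, 119/46).

(-99/46, 119/46)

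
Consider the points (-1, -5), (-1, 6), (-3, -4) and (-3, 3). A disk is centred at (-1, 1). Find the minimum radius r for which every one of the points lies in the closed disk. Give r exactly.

6

The required radius is the distance from (-1, 1) to the farthest point.
Squared distances: 36, 25, 29, 8.
Maximum is 36, attained at (-1, -5).
r = √36 = 6.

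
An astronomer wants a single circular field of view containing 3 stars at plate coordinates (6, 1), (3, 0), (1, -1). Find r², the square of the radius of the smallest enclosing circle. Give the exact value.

7.25

Call the three points A, B, C in the order given.
Side lengths²: AB² = 10, AC² = 29, BC² = 5.
Since AC² = 29 ≥ 10 + 5 = 15, the angle opposite AC is not acute, so the smallest enclosing circle has AC as diameter.
Centre = midpoint of AC = (3.5, 0), r² = 29/4 = 7.25.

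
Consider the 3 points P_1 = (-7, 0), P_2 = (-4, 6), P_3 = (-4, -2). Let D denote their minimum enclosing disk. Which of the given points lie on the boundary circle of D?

Side lengths²: P_1P_2² = 45, P_1P_3² = 13, P_2P_3² = 64.
Since P_2P_3² = 64 ≥ 45 + 13 = 58, the angle opposite P_2P_3 is not acute, so the smallest enclosing circle has P_2P_3 as diameter.
Centre = midpoint of P_2P_3 = (-4, 2), r² = 64/4 = 16.
The points at distance exactly r from the centre are P_2, P_3 — 2 points.

P_2, P_3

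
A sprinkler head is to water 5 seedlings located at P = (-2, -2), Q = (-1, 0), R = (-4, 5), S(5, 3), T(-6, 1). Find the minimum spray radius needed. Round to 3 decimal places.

The minimum enclosing circle of a finite set is fixed by two of the points (as a diameter) or three (as a circumcircle).
The farthest pair is S–T with squared distance 125. The circle on this segment as diameter has centre (-0.5, 2) and r² = 125/4 = 31.25.
Check P: distance² to centre = 18.25 ≤ 31.25, so it lies inside.
All remaining points lie in this disk, and no smaller disk contains both endpoints, so this is the minimum enclosing circle.
r = √(31.25) ≈ 5.590.

5.590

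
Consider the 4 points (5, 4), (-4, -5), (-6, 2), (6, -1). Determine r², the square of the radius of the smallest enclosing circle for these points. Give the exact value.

6625/162

By Welzl's lemma the MEC is supported by two points (diametrically opposite) or three points (on a circumcircle).
The minimum enclosing circle is determined by three boundary points: (5, 4), (-4, -5), (-6, 2).
Their circumcentre is (1/18, -1/18) with r² = 6625/162.
The farthest remaining point (6, -1) is at distance² 5869/162 ≤ 6625/162.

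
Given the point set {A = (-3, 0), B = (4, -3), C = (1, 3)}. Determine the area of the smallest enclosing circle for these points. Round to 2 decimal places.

Side lengths²: AB² = 58, AC² = 25, BC² = 45.
Since AB² = 58 < 45 + 25 = 70, the triangle is acute, so the smallest enclosing circle is the circumcircle.
Circumcentre = (17/22, -19/22), r² = 3625/242.
Area = π·r² = π·3625/242 ≈ 47.06.

47.06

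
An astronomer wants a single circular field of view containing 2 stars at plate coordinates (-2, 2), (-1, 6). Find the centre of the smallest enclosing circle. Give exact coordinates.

(-1.5, 4)

The smallest circle enclosing two points has them as diameter endpoints.
Centre = midpoint = (-1.5, 4); r² = |(-2, 2)−(-1, 6)|²/4 = 17/4 = 4.25.
Centre = (-1.5, 4).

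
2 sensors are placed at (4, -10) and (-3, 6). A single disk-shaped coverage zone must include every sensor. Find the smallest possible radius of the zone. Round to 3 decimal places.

8.732

The smallest circle enclosing two points has them as diameter endpoints.
Centre = midpoint = (0.5, -2); r² = |(4, -10)−(-3, 6)|²/4 = 305/4 = 76.25.
r = √(76.25) ≈ 8.732.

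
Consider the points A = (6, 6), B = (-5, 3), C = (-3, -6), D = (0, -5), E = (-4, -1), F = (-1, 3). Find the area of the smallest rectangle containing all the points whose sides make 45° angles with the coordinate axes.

136.5

In coordinates u = x + y, v = x − y the rectangle is axis-aligned; the map (x,y)→(u,v) scales areas by 2.
u-values: 12, -2, -9, -5, -5, 2; range = 12 − (-9) = 21.
v-values: 0, -8, 3, 5, -3, -4; range = 5 − (-8) = 13.
Area = (21 × 13) / 2 = 136.5.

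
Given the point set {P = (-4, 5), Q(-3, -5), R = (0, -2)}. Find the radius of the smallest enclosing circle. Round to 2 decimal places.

5.02

Side lengths²: PQ² = 101, PR² = 65, QR² = 18.
Since PQ² = 101 ≥ 65 + 18 = 83, the angle opposite PQ is not acute, so the smallest enclosing circle has PQ as diameter.
Centre = midpoint of PQ = (-3.5, 0), r² = 101/4 = 25.25.
r = √(25.25) ≈ 5.02.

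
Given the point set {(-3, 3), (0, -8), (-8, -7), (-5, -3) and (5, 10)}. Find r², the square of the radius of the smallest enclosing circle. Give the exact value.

114.5

By Welzl's lemma the MEC is supported by two points (diametrically opposite) or three points (on a circumcircle).
The farthest pair is (-8, -7)–(5, 10) with squared distance 458. The circle on this segment as diameter has centre (-1.5, 1.5) and r² = 458/4 = 114.5.
Check (-3, 3): distance² to centre = 4.5 ≤ 114.5, so it lies inside.
All remaining points lie in this disk, and no smaller disk contains both endpoints, so this is the minimum enclosing circle.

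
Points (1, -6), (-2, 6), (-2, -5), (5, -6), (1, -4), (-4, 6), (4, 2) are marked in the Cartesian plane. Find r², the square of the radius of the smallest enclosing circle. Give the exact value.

56.25

A smallest enclosing disk is always determined by at most three of the input points on its boundary.
The farthest pair is (5, -6)–(-4, 6) with squared distance 225. The circle on this segment as diameter has centre (0.5, 0) and r² = 225/4 = 56.25.
Check (1, -6): distance² to centre = 36.25 ≤ 56.25, so it lies inside.
All remaining points lie in this disk, and no smaller disk contains both endpoints, so this is the minimum enclosing circle.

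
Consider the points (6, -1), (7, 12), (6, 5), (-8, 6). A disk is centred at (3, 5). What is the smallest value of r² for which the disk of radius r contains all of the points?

The required radius is the distance from (3, 5) to the farthest point.
Squared distances: 45, 65, 9, 122.
Maximum is 122, attained at (-8, 6).

122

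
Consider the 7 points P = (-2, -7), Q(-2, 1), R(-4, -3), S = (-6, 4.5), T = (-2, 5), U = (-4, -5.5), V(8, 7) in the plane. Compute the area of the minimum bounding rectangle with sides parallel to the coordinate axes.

x ranges over [-6, 8], width 14.
y ranges over [-7, 7], height 14.
Area = 14 × 14 = 196.

196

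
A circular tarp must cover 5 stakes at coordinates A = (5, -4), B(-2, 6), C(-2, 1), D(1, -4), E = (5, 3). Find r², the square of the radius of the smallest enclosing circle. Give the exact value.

37.25

By Welzl's lemma the MEC is supported by two points (diametrically opposite) or three points (on a circumcircle).
The farthest pair is A–B with squared distance 149. The circle on this segment as diameter has centre (1.5, 1) and r² = 149/4 = 37.25.
Check C: distance² to centre = 12.25 ≤ 37.25, so it lies inside.
All remaining points lie in this disk, and no smaller disk contains both endpoints, so this is the minimum enclosing circle.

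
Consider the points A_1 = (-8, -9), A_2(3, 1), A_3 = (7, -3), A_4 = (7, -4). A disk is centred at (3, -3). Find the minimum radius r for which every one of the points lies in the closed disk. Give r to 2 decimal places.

The required radius is the distance from (3, -3) to the farthest point.
Squared distances: 157, 16, 16, 17.
Maximum is 157, attained at A_1.
r = √157 ≈ 12.53.

12.53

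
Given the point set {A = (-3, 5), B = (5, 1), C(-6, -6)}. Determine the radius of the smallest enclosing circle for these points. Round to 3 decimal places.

6.648

Side lengths²: AB² = 80, AC² = 130, BC² = 170.
Since BC² = 170 < 130 + 80 = 210, the triangle is acute, so the smallest enclosing circle is the circumcircle.
Circumcentre = (-1.2, -1.4), r² = 44.2.
r = √(44.2) ≈ 6.648.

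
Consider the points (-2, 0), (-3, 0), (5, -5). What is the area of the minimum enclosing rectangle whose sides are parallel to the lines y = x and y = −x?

19.5

In coordinates u = x + y, v = x − y the rectangle is axis-aligned; the map (x,y)→(u,v) scales areas by 2.
u-values: -2, -3, 0; range = 0 − (-3) = 3.
v-values: -2, -3, 10; range = 10 − (-3) = 13.
Area = (3 × 13) / 2 = 19.5.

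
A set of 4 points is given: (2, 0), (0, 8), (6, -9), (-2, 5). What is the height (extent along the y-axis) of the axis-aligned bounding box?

max y = 8, min y = -9, so height = 17.

17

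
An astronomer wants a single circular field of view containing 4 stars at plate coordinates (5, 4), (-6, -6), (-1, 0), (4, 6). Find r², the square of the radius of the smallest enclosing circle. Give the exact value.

A smallest enclosing disk is always determined by at most three of the input points on its boundary.
The farthest pair is (-6, -6)–(4, 6) with squared distance 244. The circle on this segment as diameter has centre (-1, 0) and r² = 244/4 = 61.
Check (5, 4): distance² to centre = 52 ≤ 61, so it lies inside.
All remaining points lie in this disk, and no smaller disk contains both endpoints, so this is the minimum enclosing circle.

61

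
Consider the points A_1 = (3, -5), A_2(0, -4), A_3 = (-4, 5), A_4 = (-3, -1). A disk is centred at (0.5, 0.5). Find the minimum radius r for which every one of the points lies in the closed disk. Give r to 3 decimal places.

The required radius is the distance from (0.5, 0.5) to the farthest point.
Squared distances: 36.5, 20.5, 40.5, 14.5.
Maximum is 40.5, attained at A_3.
r = √(40.5) ≈ 6.364.

6.364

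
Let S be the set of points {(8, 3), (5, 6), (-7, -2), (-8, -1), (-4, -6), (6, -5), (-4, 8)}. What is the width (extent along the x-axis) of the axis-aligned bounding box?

16

max x = 8, min x = -8, so width = 16.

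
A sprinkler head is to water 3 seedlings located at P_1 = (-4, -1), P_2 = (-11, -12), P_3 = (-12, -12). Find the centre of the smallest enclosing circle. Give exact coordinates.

(-8, -6.5)

Side lengths²: P_1P_2² = 170, P_1P_3² = 185, P_2P_3² = 1.
Since P_1P_3² = 185 ≥ 170 + 1 = 171, the angle opposite P_1P_3 is not acute, so the smallest enclosing circle has P_1P_3 as diameter.
Centre = midpoint of P_1P_3 = (-8, -6.5), r² = 185/4 = 46.25.
Centre = (-8, -6.5).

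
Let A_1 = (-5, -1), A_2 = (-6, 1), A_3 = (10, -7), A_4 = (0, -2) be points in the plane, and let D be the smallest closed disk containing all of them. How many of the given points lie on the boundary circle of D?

By Welzl's lemma the MEC is supported by two points (diametrically opposite) or three points (on a circumcircle).
The farthest pair is A_2–A_3 with squared distance 320. The circle on this segment as diameter has centre (2, -3) and r² = 320/4 = 80.
Check A_1: distance² to centre = 53 ≤ 80, so it lies inside.
All remaining points lie in this disk, and no smaller disk contains both endpoints, so this is the minimum enclosing circle.
The points at distance exactly r from the centre are A_2, A_3 — 2 points.

2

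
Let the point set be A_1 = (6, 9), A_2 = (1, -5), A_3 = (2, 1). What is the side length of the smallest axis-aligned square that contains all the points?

14

The bounding box has width 5 and height 14.
An axis-aligned square enclosing the set must have side ≥ max(width, height).
So the minimum side is max(5, 14) = 14.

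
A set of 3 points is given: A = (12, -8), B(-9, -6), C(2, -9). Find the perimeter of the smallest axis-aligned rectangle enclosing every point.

48

Width = max x − min x = 12 − (-9) = 21.
Height = max y − min y = -6 − (-9) = 3.
Perimeter = 2(21 + 3) = 48.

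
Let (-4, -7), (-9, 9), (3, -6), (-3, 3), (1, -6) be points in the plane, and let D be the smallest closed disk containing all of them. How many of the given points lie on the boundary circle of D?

The minimum enclosing circle of a finite set is fixed by two of the points (as a diameter) or three (as a circumcircle).
The farthest pair is (-9, 9)–(3, -6) with squared distance 369. The circle on this segment as diameter has centre (-3, 1.5) and r² = 369/4 = 92.25.
Check (-4, -7): distance² to centre = 73.25 ≤ 92.25, so it lies inside.
All remaining points lie in this disk, and no smaller disk contains both endpoints, so this is the minimum enclosing circle.
The points at distance exactly r from the centre are (-9, 9), (3, -6) — 2 points.

2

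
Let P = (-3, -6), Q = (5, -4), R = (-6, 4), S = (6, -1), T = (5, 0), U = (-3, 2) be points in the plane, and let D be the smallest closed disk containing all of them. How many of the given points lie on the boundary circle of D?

By Welzl's lemma the MEC is supported by two points (diametrically opposite) or three points (on a circumcircle).
The farthest pair is Q–R with squared distance 185. The circle on this segment as diameter has centre (-0.5, 0) and r² = 185/4 = 46.25.
Check P: distance² to centre = 42.25 ≤ 46.25, so it lies inside.
All remaining points lie in this disk, and no smaller disk contains both endpoints, so this is the minimum enclosing circle.
The points at distance exactly r from the centre are Q, R — 2 points.

2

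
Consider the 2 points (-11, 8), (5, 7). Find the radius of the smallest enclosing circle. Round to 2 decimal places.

8.02

The smallest circle enclosing two points has them as diameter endpoints.
Centre = midpoint = (-3, 7.5); r² = |(-11, 8)−(5, 7)|²/4 = 257/4 = 64.25.
r = √(64.25) ≈ 8.02.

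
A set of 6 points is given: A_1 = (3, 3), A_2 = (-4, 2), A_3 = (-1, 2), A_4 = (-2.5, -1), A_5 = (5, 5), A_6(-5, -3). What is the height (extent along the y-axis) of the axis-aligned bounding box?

max y = 5, min y = -3, so height = 8.

8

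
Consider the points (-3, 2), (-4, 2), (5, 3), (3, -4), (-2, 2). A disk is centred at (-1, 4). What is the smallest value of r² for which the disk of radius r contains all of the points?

80

The required radius is the distance from (-1, 4) to the farthest point.
Squared distances: 8, 13, 37, 80, 5.
Maximum is 80, attained at (3, -4).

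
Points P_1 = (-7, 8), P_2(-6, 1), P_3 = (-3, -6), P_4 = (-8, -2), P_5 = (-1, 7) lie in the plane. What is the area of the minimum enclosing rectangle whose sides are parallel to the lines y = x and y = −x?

144

In coordinates u = x + y, v = x − y the rectangle is axis-aligned; the map (x,y)→(u,v) scales areas by 2.
u-values: 1, -5, -9, -10, 6; range = 6 − (-10) = 16.
v-values: -15, -7, 3, -6, -8; range = 3 − (-15) = 18.
Area = (16 × 18) / 2 = 144.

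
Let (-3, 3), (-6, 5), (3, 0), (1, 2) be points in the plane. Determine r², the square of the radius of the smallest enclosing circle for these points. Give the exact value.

The minimum enclosing circle of a finite set is fixed by two of the points (as a diameter) or three (as a circumcircle).
The farthest pair is (-6, 5)–(3, 0) with squared distance 106. The circle on this segment as diameter has centre (-1.5, 2.5) and r² = 106/4 = 26.5.
Check (-3, 3): distance² to centre = 2.5 ≤ 26.5, so it lies inside.
All remaining points lie in this disk, and no smaller disk contains both endpoints, so this is the minimum enclosing circle.

26.5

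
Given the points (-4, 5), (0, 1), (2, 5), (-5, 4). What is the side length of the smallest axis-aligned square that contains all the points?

7

The bounding box has width 7 and height 4.
An axis-aligned square enclosing the set must have side ≥ max(width, height).
So the minimum side is max(7, 4) = 7.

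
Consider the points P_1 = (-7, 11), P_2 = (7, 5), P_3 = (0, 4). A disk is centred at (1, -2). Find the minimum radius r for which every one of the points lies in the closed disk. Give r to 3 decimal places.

15.264

The required radius is the distance from (1, -2) to the farthest point.
Squared distances: 233, 85, 37.
Maximum is 233, attained at P_1.
r = √233 ≈ 15.264.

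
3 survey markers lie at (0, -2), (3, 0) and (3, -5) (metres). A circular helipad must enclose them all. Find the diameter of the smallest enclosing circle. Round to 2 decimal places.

5.10

Call the three points A, B, C in the order given.
Side lengths²: AB² = 13, AC² = 18, BC² = 25.
Since BC² = 25 < 18 + 13 = 31, the triangle is acute, so the smallest enclosing circle is the circumcircle.
Circumcentre = (2.5, -2.5), r² = 6.5.
Diameter = 2r = 2√(6.5) ≈ 5.10.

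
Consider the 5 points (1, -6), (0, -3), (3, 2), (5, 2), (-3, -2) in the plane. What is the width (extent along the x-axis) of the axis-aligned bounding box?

8

max x = 5, min x = -3, so width = 8.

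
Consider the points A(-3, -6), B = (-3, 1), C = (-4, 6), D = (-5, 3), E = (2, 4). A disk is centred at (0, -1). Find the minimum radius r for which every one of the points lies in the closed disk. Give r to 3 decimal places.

8.062

The required radius is the distance from (0, -1) to the farthest point.
Squared distances: 34, 13, 65, 41, 29.
Maximum is 65, attained at C.
r = √65 ≈ 8.062.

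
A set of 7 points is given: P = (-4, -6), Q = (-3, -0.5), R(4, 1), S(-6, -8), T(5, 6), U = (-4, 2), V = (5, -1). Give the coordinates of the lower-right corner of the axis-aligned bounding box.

x-range [-6, 5], y-range [-8, 6].
The lower-right corner is (5, -8).

(5, -8)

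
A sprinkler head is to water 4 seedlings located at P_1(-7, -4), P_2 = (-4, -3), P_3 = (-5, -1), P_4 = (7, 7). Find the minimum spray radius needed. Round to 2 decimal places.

By Welzl's lemma the MEC is supported by two points (diametrically opposite) or three points (on a circumcircle).
The farthest pair is P_1–P_4 with squared distance 317. The circle on this segment as diameter has centre (0, 1.5) and r² = 317/4 = 79.25.
Check P_2: distance² to centre = 36.25 ≤ 79.25, so it lies inside.
All remaining points lie in this disk, and no smaller disk contains both endpoints, so this is the minimum enclosing circle.
r = √(79.25) ≈ 8.90.

8.90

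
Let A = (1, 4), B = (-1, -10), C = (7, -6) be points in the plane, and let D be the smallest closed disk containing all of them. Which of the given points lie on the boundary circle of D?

A, B, C

Side lengths²: AB² = 200, AC² = 136, BC² = 80.
Since AB² = 200 < 136 + 80 = 216, the triangle is acute, so the smallest enclosing circle is the circumcircle.
Circumcentre = (7/13, -40/13), r² = 8500/169.
The points at distance exactly r from the centre are A, B, C — 3 points.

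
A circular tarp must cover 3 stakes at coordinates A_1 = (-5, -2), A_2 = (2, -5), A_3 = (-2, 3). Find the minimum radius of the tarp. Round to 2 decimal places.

Side lengths²: A_1A_2² = 58, A_1A_3² = 34, A_2A_3² = 80.
Since A_2A_3² = 80 < 58 + 34 = 92, the triangle is acute, so the smallest enclosing circle is the circumcircle.
Circumcentre = (-6/11, -14/11), r² = 2465/121.
r = √(2465/121) ≈ 4.51.

4.51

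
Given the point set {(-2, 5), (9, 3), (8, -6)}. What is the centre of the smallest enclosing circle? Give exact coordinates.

(3, -0.5)

Call the three points A, B, C in the order given.
Side lengths²: AB² = 125, AC² = 221, BC² = 82.
Since AC² = 221 ≥ 125 + 82 = 207, the angle opposite AC is not acute, so the smallest enclosing circle has AC as diameter.
Centre = midpoint of AC = (3, -0.5), r² = 221/4 = 55.25.
Centre = (3, -0.5).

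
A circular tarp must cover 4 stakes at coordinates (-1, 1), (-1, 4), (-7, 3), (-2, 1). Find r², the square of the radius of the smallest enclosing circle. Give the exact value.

The minimum enclosing circle of a finite set is fixed by two of the points (as a diameter) or three (as a circumcircle).
The minimum enclosing circle is determined by three boundary points: (-1, 1), (-1, 4), (-7, 3).
Their circumcentre is (-23/6, 2.5) with r² = 185/18.
The farthest remaining point (-2, 1) is at distance² 101/18 ≤ 185/18.

185/18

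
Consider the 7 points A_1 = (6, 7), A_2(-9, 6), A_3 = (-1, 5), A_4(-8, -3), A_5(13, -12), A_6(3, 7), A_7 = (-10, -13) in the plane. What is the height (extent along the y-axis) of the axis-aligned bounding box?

max y = 7, min y = -13, so height = 20.

20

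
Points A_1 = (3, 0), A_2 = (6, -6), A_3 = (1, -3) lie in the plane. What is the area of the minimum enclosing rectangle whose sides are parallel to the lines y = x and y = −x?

In coordinates u = x + y, v = x − y the rectangle is axis-aligned; the map (x,y)→(u,v) scales areas by 2.
u-values: 3, 0, -2; range = 3 − (-2) = 5.
v-values: 3, 12, 4; range = 12 − 3 = 9.
Area = (5 × 9) / 2 = 22.5.

22.5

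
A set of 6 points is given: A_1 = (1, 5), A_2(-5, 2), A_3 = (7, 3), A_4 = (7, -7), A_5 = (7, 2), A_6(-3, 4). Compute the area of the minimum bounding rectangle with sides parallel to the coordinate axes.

144

x ranges over [-5, 7], width 12.
y ranges over [-7, 5], height 12.
Area = 12 × 12 = 144.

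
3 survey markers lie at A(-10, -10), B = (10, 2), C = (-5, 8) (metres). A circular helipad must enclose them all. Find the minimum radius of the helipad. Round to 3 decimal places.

11.732

Side lengths²: AB² = 544, AC² = 349, BC² = 261.
Since AB² = 544 < 349 + 261 = 610, the triangle is acute, so the smallest enclosing circle is the circumcircle.
Circumcentre = (-0.66, -2.9), r² = 137.6456.
r = √(137.6456) ≈ 11.732.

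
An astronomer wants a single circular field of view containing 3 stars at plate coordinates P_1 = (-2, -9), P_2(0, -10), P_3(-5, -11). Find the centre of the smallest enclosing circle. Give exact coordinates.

(-2.5, -10.5)

Side lengths²: P_1P_2² = 5, P_1P_3² = 13, P_2P_3² = 26.
Since P_2P_3² = 26 ≥ 13 + 5 = 18, the angle opposite P_2P_3 is not acute, so the smallest enclosing circle has P_2P_3 as diameter.
Centre = midpoint of P_2P_3 = (-2.5, -10.5), r² = 26/4 = 6.5.
Centre = (-2.5, -10.5).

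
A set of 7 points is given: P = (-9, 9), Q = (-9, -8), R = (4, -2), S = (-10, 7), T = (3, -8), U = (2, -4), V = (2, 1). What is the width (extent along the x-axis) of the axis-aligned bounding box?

14

max x = 4, min x = -10, so width = 14.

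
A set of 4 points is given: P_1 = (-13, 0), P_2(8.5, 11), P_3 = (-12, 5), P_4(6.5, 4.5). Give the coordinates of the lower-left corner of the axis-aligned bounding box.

(-13, 0)

x-range [-13, 8.5], y-range [0, 11].
The lower-left corner is (-13, 0).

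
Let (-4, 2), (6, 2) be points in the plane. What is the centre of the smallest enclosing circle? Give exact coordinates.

The smallest circle enclosing two points has them as diameter endpoints.
Centre = midpoint = (1, 2); r² = |(-4, 2)−(6, 2)|²/4 = 100/4 = 25.
Centre = (1, 2).

(1, 2)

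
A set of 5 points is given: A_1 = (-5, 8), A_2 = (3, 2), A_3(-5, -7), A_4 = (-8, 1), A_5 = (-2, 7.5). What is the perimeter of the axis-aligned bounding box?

Width = max x − min x = 3 − (-8) = 11.
Height = max y − min y = 8 − (-7) = 15.
Perimeter = 2(11 + 15) = 52.

52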